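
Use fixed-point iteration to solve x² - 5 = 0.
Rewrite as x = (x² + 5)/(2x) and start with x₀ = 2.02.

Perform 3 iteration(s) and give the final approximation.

Equation: x² - 5 = 0
Fixed-point form: x = (x² + 5)/(2x)
x₀ = 2.02

x_1 = g(2.020000) = 2.247624
x_2 = g(2.247624) = 2.236098
x_3 = g(2.236098) = 2.236068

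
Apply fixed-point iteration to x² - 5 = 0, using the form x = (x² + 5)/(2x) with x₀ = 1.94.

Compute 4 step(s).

Equation: x² - 5 = 0
Fixed-point form: x = (x² + 5)/(2x)
x₀ = 1.94

x_1 = g(1.940000) = 2.258660
x_2 = g(2.258660) = 2.236181
x_3 = g(2.236181) = 2.236068
x_4 = g(2.236068) = 2.236068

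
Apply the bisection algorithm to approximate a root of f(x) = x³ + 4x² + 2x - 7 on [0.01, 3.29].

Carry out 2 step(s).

f(x) = x³ + 4x² + 2x - 7
Initial interval: [0.01, 3.29]

Iteration 1:
  c_1 = (0.010000 + 3.290000)/2 = 1.650000
  f(c_1) = f(1.650000) = 11.682125
  f(a) × f(c) < 0, new interval: [0.010000, 1.650000]
Iteration 2:
  c_2 = (0.010000 + 1.650000)/2 = 0.830000
  f(c_2) = f(0.830000) = -2.012613
  f(a) × f(c) ≥ 0, new interval: [0.830000, 1.650000]

After 2 iteration(s), the approximation is c_2 = 0.830000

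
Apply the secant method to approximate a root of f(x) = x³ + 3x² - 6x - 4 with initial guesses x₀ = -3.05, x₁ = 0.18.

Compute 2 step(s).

f(x) = x³ + 3x² - 6x - 4
x₀ = -3.05, x₁ = 0.18

Secant formula: x_{n+1} = x_n - f(x_n)(x_n - x_{n-1})/(f(x_n) - f(x_{n-1}))

Iteration 1:
  f(-3.050000) = 13.834875
  f(0.180000) = -4.976968
  x_2 = 0.180000 - (-4.976968)×(0.180000 - (-3.050000))/(-4.976968 - 13.834875)
       = -0.674547
Iteration 2:
  f(0.180000) = -4.976968
  f(-0.674547) = 1.105396
  x_3 = -0.674547 - 1.105396×(-0.674547 - 0.180000)/(1.105396 - (-4.976968))
       = -0.519244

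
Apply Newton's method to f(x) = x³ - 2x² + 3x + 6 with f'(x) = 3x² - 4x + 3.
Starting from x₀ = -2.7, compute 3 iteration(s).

f(x) = x³ - 2x² + 3x + 6
f'(x) = 3x² - 4x + 3
x₀ = -2.7

Newton-Raphson formula: x_{n+1} = x_n - f(x_n)/f'(x_n)

Iteration 1:
  f(-2.700000) = -36.363000
  f'(-2.700000) = 35.670000
  x_1 = -2.700000 - (-36.363000)/35.670000 = -1.680572
Iteration 2:
  f(-1.680572) = -9.436836
  f'(-1.680572) = 18.195253
  x_2 = -1.680572 - (-9.436836)/18.195253 = -1.161929
Iteration 3:
  f(-1.161929) = -1.754643
  f'(-1.161929) = 11.697955
  x_3 = -1.161929 - (-1.754643)/11.697955 = -1.011933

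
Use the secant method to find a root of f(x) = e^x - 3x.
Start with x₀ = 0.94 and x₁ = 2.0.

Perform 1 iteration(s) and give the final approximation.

f(x) = e^x - 3x
x₀ = 0.94, x₁ = 2.0

Secant formula: x_{n+1} = x_n - f(x_n)(x_n - x_{n-1})/(f(x_n) - f(x_{n-1}))

Iteration 1:
  f(0.940000) = -0.260019
  f(2.000000) = 1.389056
  x_2 = 2.000000 - 1.389056×(2.000000 - 0.940000)/(1.389056 - (-0.260019))
       = 1.107136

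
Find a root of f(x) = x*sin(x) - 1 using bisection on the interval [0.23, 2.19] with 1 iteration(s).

f(x) = x*sin(x) - 1
Initial interval: [0.23, 2.19]

Iteration 1:
  c_1 = (0.230000 + 2.190000)/2 = 1.210000
  f(c_1) = f(1.210000) = 0.132095
  f(a) × f(c) < 0, new interval: [0.230000, 1.210000]

After 1 iteration(s), the approximation is c_1 = 1.210000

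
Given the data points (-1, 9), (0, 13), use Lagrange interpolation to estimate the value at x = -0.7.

Lagrange interpolation formula:
P(x) = Σ yᵢ × Lᵢ(x)
where Lᵢ(x) = Π_{j≠i} (x - xⱼ)/(xᵢ - xⱼ)

L_0(-0.7) = (-0.7 - 0)/(-1 - 0) = 0.700000
L_1(-0.7) = (-0.7 - (-1))/(0 - (-1)) = 0.300000

P(-0.7) = 9×L_0(-0.7) + 13×L_1(-0.7)
P(-0.7) = 10.200000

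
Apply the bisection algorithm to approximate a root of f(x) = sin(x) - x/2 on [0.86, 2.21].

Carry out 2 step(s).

f(x) = sin(x) - x/2
Initial interval: [0.86, 2.21]

Iteration 1:
  c_1 = (0.860000 + 2.210000)/2 = 1.535000
  f(c_1) = f(1.535000) = 0.231859
  f(a) × f(c) ≥ 0, new interval: [1.535000, 2.210000]
Iteration 2:
  c_2 = (1.535000 + 2.210000)/2 = 1.872500
  f(c_2) = f(1.872500) = 0.018582
  f(a) × f(c) ≥ 0, new interval: [1.872500, 2.210000]

After 2 iteration(s), the approximation is c_2 = 1.872500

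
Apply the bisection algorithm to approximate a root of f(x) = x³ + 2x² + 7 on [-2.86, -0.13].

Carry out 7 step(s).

f(x) = x³ + 2x² + 7
Initial interval: [-2.86, -0.13]

Iteration 1:
  c_1 = (-2.860000 + (-0.130000))/2 = -1.495000
  f(c_1) = f(-1.495000) = 8.128688
  f(a) × f(c) < 0, new interval: [-2.860000, -1.495000]
Iteration 2:
  c_2 = (-2.860000 + (-1.495000))/2 = -2.177500
  f(c_2) = f(-2.177500) = 6.158383
  f(a) × f(c) < 0, new interval: [-2.860000, -2.177500]
Iteration 3:
  c_3 = (-2.860000 + (-2.177500))/2 = -2.518750
  f(c_3) = f(-2.518750) = 3.708997
  f(a) × f(c) < 0, new interval: [-2.860000, -2.518750]
Iteration 4:
  c_4 = (-2.860000 + (-2.518750))/2 = -2.689375
  f(c_4) = f(-2.689375) = 2.013931
  f(a) × f(c) < 0, new interval: [-2.860000, -2.689375]
Iteration 5:
  c_5 = (-2.860000 + (-2.689375))/2 = -2.774687
  f(c_5) = f(-2.774687) = 1.035766
  f(a) × f(c) < 0, new interval: [-2.860000, -2.774687]
Iteration 6:
  c_6 = (-2.860000 + (-2.774687))/2 = -2.817344
  f(c_6) = f(-2.817344) = 0.512395
  f(a) × f(c) < 0, new interval: [-2.860000, -2.817344]
Iteration 7:
  c_7 = (-2.860000 + (-2.817344))/2 = -2.838672
  f(c_7) = f(-2.838672) = 0.241933
  f(a) × f(c) < 0, new interval: [-2.860000, -2.838672]

After 7 iteration(s), the approximation is c_7 = -2.838672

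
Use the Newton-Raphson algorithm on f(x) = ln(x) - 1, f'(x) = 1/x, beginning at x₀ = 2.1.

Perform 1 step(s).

f(x) = ln(x) - 1
f'(x) = 1/x
x₀ = 2.1

Newton-Raphson formula: x_{n+1} = x_n - f(x_n)/f'(x_n)

Iteration 1:
  f(2.100000) = -0.258063
  f'(2.100000) = 0.476190
  x_1 = 2.100000 - (-0.258063)/0.476190 = 2.641932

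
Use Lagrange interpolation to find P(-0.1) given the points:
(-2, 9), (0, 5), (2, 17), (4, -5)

Lagrange interpolation formula:
P(x) = Σ yᵢ × Lᵢ(x)
where Lᵢ(x) = Π_{j≠i} (x - xⱼ)/(xᵢ - xⱼ)

L_0(-0.1) = (-0.1 - 0)/(-2 - 0) × (-0.1 - 2)/(-2 - 2) × (-0.1 - 4)/(-2 - 4) = 0.017937
L_1(-0.1) = (-0.1 - (-2))/(0 - (-2)) × (-0.1 - 2)/(0 - 2) × (-0.1 - 4)/(0 - 4) = 1.022437
L_2(-0.1) = (-0.1 - (-2))/(2 - (-2)) × (-0.1 - 0)/(2 - 0) × (-0.1 - 4)/(2 - 4) = -0.048687
L_3(-0.1) = (-0.1 - (-2))/(4 - (-2)) × (-0.1 - 0)/(4 - 0) × (-0.1 - 2)/(4 - 2) = 0.008313

P(-0.1) = 9×L_0(-0.1) + 5×L_1(-0.1) + 17×L_2(-0.1) + (-5)×L_3(-0.1)
P(-0.1) = 4.404375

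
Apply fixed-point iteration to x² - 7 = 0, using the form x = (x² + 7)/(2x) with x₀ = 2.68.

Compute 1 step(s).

Equation: x² - 7 = 0
Fixed-point form: x = (x² + 7)/(2x)
x₀ = 2.68

x_1 = g(2.680000) = 2.645970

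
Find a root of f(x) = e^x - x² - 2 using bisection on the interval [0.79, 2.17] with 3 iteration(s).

f(x) = e^x - x² - 2
Initial interval: [0.79, 2.17]

Iteration 1:
  c_1 = (0.790000 + 2.170000)/2 = 1.480000
  f(c_1) = f(1.480000) = 0.202546
  f(a) × f(c) < 0, new interval: [0.790000, 1.480000]
Iteration 2:
  c_2 = (0.790000 + 1.480000)/2 = 1.135000
  f(c_2) = f(1.135000) = -0.177051
  f(a) × f(c) ≥ 0, new interval: [1.135000, 1.480000]
Iteration 3:
  c_3 = (1.135000 + 1.480000)/2 = 1.307500
  f(c_3) = f(1.307500) = -0.012636
  f(a) × f(c) ≥ 0, new interval: [1.307500, 1.480000]

After 3 iteration(s), the approximation is c_3 = 1.307500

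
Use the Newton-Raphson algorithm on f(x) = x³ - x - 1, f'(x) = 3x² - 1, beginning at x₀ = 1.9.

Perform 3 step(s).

f(x) = x³ - x - 1
f'(x) = 3x² - 1
x₀ = 1.9

Newton-Raphson formula: x_{n+1} = x_n - f(x_n)/f'(x_n)

Iteration 1:
  f(1.900000) = 3.959000
  f'(1.900000) = 9.830000
  x_1 = 1.900000 - 3.959000/9.830000 = 1.497253
Iteration 2:
  f(1.497253) = 0.859240
  f'(1.497253) = 5.725302
  x_2 = 1.497253 - 0.859240/5.725302 = 1.347176
Iteration 3:
  f(1.347176) = 0.097789
  f'(1.347176) = 4.444646
  x_3 = 1.347176 - 0.097789/4.444646 = 1.325174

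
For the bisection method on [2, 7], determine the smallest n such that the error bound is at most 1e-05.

We need (b-a)/2^n ≤ 1e-05
(7 - 2)/2^n ≤ 1e-05
5/2^n ≤ 1e-05
2^n ≥ 500000
n ≥ log₂(500000) = 18.93
n ≥ 19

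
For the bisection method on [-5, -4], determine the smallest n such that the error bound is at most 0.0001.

We need (b-a)/2^n ≤ 0.0001
(-4 - (-5))/2^n ≤ 0.0001
1/2^n ≤ 0.0001
2^n ≥ 10000
n ≥ log₂(10000) = 13.29
n ≥ 14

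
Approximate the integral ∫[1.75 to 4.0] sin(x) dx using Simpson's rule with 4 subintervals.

f(x) = sin(x)
a = 1.75, b = 4.0, n = 4
h = (b - a)/n = 0.562500

Simpson's rule: (h/3)[f(x₀) + 4f(x₁) + 2f(x₂) + ... + f(xₙ)]

x_0 = 1.7500, f(x_0) = 0.983986, coefficient = 1
x_1 = 2.3125, f(x_1) = 0.737319, coefficient = 4
x_2 = 2.8750, f(x_2) = 0.263446, coefficient = 2
x_3 = 3.4375, f(x_3) = -0.291608, coefficient = 4
x_4 = 4.0000, f(x_4) = -0.756802, coefficient = 1

I ≈ (0.562500/3) × 2.536919 = 0.475672
Exact value: 0.475398
Error: 0.000275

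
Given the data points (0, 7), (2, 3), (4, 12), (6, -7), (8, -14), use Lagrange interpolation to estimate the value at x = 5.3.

Lagrange interpolation formula:
P(x) = Σ yᵢ × Lᵢ(x)
where Lᵢ(x) = Π_{j≠i} (x - xⱼ)/(xᵢ - xⱼ)

L_0(5.3) = (5.3 - 2)/(0 - 2) × (5.3 - 4)/(0 - 4) × (5.3 - 6)/(0 - 6) × (5.3 - 8)/(0 - 8) = 0.021115
L_1(5.3) = (5.3 - 0)/(2 - 0) × (5.3 - 4)/(2 - 4) × (5.3 - 6)/(2 - 6) × (5.3 - 8)/(2 - 8) = -0.135647
L_2(5.3) = (5.3 - 0)/(4 - 0) × (5.3 - 2)/(4 - 2) × (5.3 - 6)/(4 - 6) × (5.3 - 8)/(4 - 8) = 0.516502
L_3(5.3) = (5.3 - 0)/(6 - 0) × (5.3 - 2)/(6 - 2) × (5.3 - 4)/(6 - 4) × (5.3 - 8)/(6 - 8) = 0.639478
L_4(5.3) = (5.3 - 0)/(8 - 0) × (5.3 - 2)/(8 - 2) × (5.3 - 4)/(8 - 4) × (5.3 - 6)/(8 - 6) = -0.041448

P(5.3) = 7×L_0(5.3) + 3×L_1(5.3) + 12×L_2(5.3) + (-7)×L_3(5.3) + (-14)×L_4(5.3)
P(5.3) = 2.042802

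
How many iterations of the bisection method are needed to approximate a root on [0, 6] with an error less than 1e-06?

We need (b-a)/2^n ≤ 1e-06
(6 - 0)/2^n ≤ 1e-06
6/2^n ≤ 1e-06
2^n ≥ 6000000
n ≥ log₂(6000000) = 22.52
n ≥ 23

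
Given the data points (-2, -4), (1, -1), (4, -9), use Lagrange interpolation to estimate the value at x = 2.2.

Lagrange interpolation formula:
P(x) = Σ yᵢ × Lᵢ(x)
where Lᵢ(x) = Π_{j≠i} (x - xⱼ)/(xᵢ - xⱼ)

L_0(2.2) = (2.2 - 1)/(-2 - 1) × (2.2 - 4)/(-2 - 4) = -0.120000
L_1(2.2) = (2.2 - (-2))/(1 - (-2)) × (2.2 - 4)/(1 - 4) = 0.840000
L_2(2.2) = (2.2 - (-2))/(4 - (-2)) × (2.2 - 1)/(4 - 1) = 0.280000

P(2.2) = (-4)×L_0(2.2) + (-1)×L_1(2.2) + (-9)×L_2(2.2)
P(2.2) = -2.880000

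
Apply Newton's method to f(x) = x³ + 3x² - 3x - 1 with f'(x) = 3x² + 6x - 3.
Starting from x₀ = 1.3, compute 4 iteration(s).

f(x) = x³ + 3x² - 3x - 1
f'(x) = 3x² + 6x - 3
x₀ = 1.3

Newton-Raphson formula: x_{n+1} = x_n - f(x_n)/f'(x_n)

Iteration 1:
  f(1.300000) = 2.367000
  f'(1.300000) = 9.870000
  x_1 = 1.300000 - 2.367000/9.870000 = 1.060182
Iteration 2:
  f(1.060182) = 0.383044
  f'(1.060182) = 6.733054
  x_2 = 1.060182 - 0.383044/6.733054 = 1.003292
Iteration 3:
  f(1.003292) = 0.019819
  f'(1.003292) = 6.039541
  x_3 = 1.003292 - 0.019819/6.039541 = 1.000011
Iteration 4:
  f(1.000011) = 0.000065
  f'(1.000011) = 6.000129
  x_4 = 1.000011 - 0.000065/6.000129 = 1.000000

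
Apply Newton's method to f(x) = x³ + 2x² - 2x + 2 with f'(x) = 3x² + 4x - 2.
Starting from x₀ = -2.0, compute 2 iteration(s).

f(x) = x³ + 2x² - 2x + 2
f'(x) = 3x² + 4x - 2
x₀ = -2.0

Newton-Raphson formula: x_{n+1} = x_n - f(x_n)/f'(x_n)

Iteration 1:
  f(-2.000000) = 6.000000
  f'(-2.000000) = 2.000000
  x_1 = -2.000000 - 6.000000/2.000000 = -5.000000
Iteration 2:
  f(-5.000000) = -63.000000
  f'(-5.000000) = 53.000000
  x_2 = -5.000000 - (-63.000000)/53.000000 = -3.811321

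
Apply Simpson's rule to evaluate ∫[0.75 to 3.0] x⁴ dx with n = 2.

f(x) = x⁴
a = 0.75, b = 3.0, n = 2
h = (b - a)/n = 1.125000

Simpson's rule: (h/3)[f(x₀) + 4f(x₁) + 2f(x₂) + ... + f(xₙ)]

x_0 = 0.7500, f(x_0) = 0.316406, coefficient = 1
x_1 = 1.8750, f(x_1) = 12.359619, coefficient = 4
x_2 = 3.0000, f(x_2) = 81.000000, coefficient = 1

I ≈ (1.125000/3) × 130.754883 = 49.033081
Exact value: 48.552539
Error: 0.480542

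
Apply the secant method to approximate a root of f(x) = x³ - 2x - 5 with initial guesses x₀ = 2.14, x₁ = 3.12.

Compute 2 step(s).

f(x) = x³ - 2x - 5
x₀ = 2.14, x₁ = 3.12

Secant formula: x_{n+1} = x_n - f(x_n)(x_n - x_{n-1})/(f(x_n) - f(x_{n-1}))

Iteration 1:
  f(2.140000) = 0.520344
  f(3.120000) = 19.131328
  x_2 = 3.120000 - 19.131328×(3.120000 - 2.140000)/(19.131328 - 0.520344)
       = 2.112600
Iteration 2:
  f(3.120000) = 19.131328
  f(2.112600) = 0.203503
  x_3 = 2.112600 - 0.203503×(2.112600 - 3.120000)/(0.203503 - 19.131328)
       = 2.101769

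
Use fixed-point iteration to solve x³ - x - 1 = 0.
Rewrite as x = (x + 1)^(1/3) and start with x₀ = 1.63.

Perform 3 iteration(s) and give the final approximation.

Equation: x³ - x - 1 = 0
Fixed-point form: x = (x + 1)^(1/3)
x₀ = 1.63

x_1 = g(1.630000) = 1.380337
x_2 = g(1.380337) = 1.335200
x_3 = g(1.335200) = 1.326706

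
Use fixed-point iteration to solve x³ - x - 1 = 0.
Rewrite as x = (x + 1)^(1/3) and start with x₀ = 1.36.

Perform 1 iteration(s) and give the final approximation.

Equation: x³ - x - 1 = 0
Fixed-point form: x = (x + 1)^(1/3)
x₀ = 1.36

x_1 = g(1.360000) = 1.331386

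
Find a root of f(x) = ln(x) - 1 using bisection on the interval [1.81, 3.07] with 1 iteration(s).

f(x) = ln(x) - 1
Initial interval: [1.81, 3.07]

Iteration 1:
  c_1 = (1.810000 + 3.070000)/2 = 2.440000
  f(c_1) = f(2.440000) = -0.108002
  f(a) × f(c) ≥ 0, new interval: [2.440000, 3.070000]

After 1 iteration(s), the approximation is c_1 = 2.440000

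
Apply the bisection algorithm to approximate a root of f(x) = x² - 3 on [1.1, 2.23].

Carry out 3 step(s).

f(x) = x² - 3
Initial interval: [1.1, 2.23]

Iteration 1:
  c_1 = (1.100000 + 2.230000)/2 = 1.665000
  f(c_1) = f(1.665000) = -0.227775
  f(a) × f(c) ≥ 0, new interval: [1.665000, 2.230000]
Iteration 2:
  c_2 = (1.665000 + 2.230000)/2 = 1.947500
  f(c_2) = f(1.947500) = 0.792756
  f(a) × f(c) < 0, new interval: [1.665000, 1.947500]
Iteration 3:
  c_3 = (1.665000 + 1.947500)/2 = 1.806250
  f(c_3) = f(1.806250) = 0.262539
  f(a) × f(c) < 0, new interval: [1.665000, 1.806250]

After 3 iteration(s), the approximation is c_3 = 1.806250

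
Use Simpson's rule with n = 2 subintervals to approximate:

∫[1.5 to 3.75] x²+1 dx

f(x) = x²+1
a = 1.5, b = 3.75, n = 2
h = (b - a)/n = 1.125000

Simpson's rule: (h/3)[f(x₀) + 4f(x₁) + 2f(x₂) + ... + f(xₙ)]

x_0 = 1.5000, f(x_0) = 3.250000, coefficient = 1
x_1 = 2.6250, f(x_1) = 7.890625, coefficient = 4
x_2 = 3.7500, f(x_2) = 15.062500, coefficient = 1

I ≈ (1.125000/3) × 49.875000 = 18.703125
Exact value: 18.703125
Error: 0.000000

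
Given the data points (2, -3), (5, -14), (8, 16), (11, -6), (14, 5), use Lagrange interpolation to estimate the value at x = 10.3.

Lagrange interpolation formula:
P(x) = Σ yᵢ × Lᵢ(x)
where Lᵢ(x) = Π_{j≠i} (x - xⱼ)/(xᵢ - xⱼ)

L_0(10.3) = (10.3 - 5)/(2 - 5) × (10.3 - 8)/(2 - 8) × (10.3 - 11)/(2 - 11) × (10.3 - 14)/(2 - 14) = 0.016241
L_1(10.3) = (10.3 - 2)/(5 - 2) × (10.3 - 8)/(5 - 8) × (10.3 - 11)/(5 - 11) × (10.3 - 14)/(5 - 14) = -0.101735
L_2(10.3) = (10.3 - 2)/(8 - 2) × (10.3 - 5)/(8 - 5) × (10.3 - 11)/(8 - 11) × (10.3 - 14)/(8 - 14) = 0.351648
L_3(10.3) = (10.3 - 2)/(11 - 2) × (10.3 - 5)/(11 - 5) × (10.3 - 8)/(11 - 8) × (10.3 - 14)/(11 - 14) = 0.770278
L_4(10.3) = (10.3 - 2)/(14 - 2) × (10.3 - 5)/(14 - 5) × (10.3 - 8)/(14 - 8) × (10.3 - 11)/(14 - 11) = -0.036432

P(10.3) = (-3)×L_0(10.3) + (-14)×L_1(10.3) + 16×L_2(10.3) + (-6)×L_3(10.3) + 5×L_4(10.3)
P(10.3) = 2.198114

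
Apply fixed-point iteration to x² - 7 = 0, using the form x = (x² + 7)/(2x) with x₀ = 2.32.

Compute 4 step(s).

Equation: x² - 7 = 0
Fixed-point form: x = (x² + 7)/(2x)
x₀ = 2.32

x_1 = g(2.320000) = 2.668621
x_2 = g(2.668621) = 2.645849
x_3 = g(2.645849) = 2.645751
x_4 = g(2.645751) = 2.645751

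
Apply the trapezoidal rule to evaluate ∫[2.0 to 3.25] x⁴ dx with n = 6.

f(x) = x⁴
a = 2.0, b = 3.25, n = 6
h = (b - a)/n = 0.208333

Trapezoidal rule: (h/2)[f(x₀) + 2f(x₁) + 2f(x₂) + ... + f(xₙ)]

x_0 = 2.0000, f(x_0) = 16.000000, coefficient = 1
x_1 = 2.2083, f(x_1) = 23.782555, coefficient = 2
x_2 = 2.4167, f(x_2) = 34.108845, coefficient = 2
x_3 = 2.6250, f(x_3) = 47.480713, coefficient = 2
x_4 = 2.8333, f(x_4) = 64.445216, coefficient = 2
x_5 = 3.0417, f(x_5) = 85.594621, coefficient = 2
x_6 = 3.2500, f(x_6) = 111.566406, coefficient = 1

I ≈ (0.208333/2) × 638.390306 = 66.498990
Exact value: 66.118164
Error: 0.380826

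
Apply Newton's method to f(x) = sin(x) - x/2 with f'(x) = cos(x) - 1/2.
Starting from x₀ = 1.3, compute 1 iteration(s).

f(x) = sin(x) - x/2
f'(x) = cos(x) - 1/2
x₀ = 1.3

Newton-Raphson formula: x_{n+1} = x_n - f(x_n)/f'(x_n)

Iteration 1:
  f(1.300000) = 0.313558
  f'(1.300000) = -0.232501
  x_1 = 1.300000 - 0.313558/(-0.232501) = 2.648631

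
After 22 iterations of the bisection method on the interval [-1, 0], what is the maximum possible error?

Bisection error bound: |error| ≤ (b-a)/2^n
|error| ≤ (0 - (-1))/2^22 = 1/2^22
|error| ≤ 0.0000002384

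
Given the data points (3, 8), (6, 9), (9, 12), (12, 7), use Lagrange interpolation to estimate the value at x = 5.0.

Lagrange interpolation formula:
P(x) = Σ yᵢ × Lᵢ(x)
where Lᵢ(x) = Π_{j≠i} (x - xⱼ)/(xᵢ - xⱼ)

L_0(5.0) = (5.0 - 6)/(3 - 6) × (5.0 - 9)/(3 - 9) × (5.0 - 12)/(3 - 12) = 0.172840
L_1(5.0) = (5.0 - 3)/(6 - 3) × (5.0 - 9)/(6 - 9) × (5.0 - 12)/(6 - 12) = 1.037037
L_2(5.0) = (5.0 - 3)/(9 - 3) × (5.0 - 6)/(9 - 6) × (5.0 - 12)/(9 - 12) = -0.259259
L_3(5.0) = (5.0 - 3)/(12 - 3) × (5.0 - 6)/(12 - 6) × (5.0 - 9)/(12 - 9) = 0.049383

P(5.0) = 8×L_0(5.0) + 9×L_1(5.0) + 12×L_2(5.0) + 7×L_3(5.0)
P(5.0) = 7.950617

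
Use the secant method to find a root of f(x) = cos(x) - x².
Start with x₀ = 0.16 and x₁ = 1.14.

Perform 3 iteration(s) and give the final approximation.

f(x) = cos(x) - x²
x₀ = 0.16, x₁ = 1.14

Secant formula: x_{n+1} = x_n - f(x_n)(x_n - x_{n-1})/(f(x_n) - f(x_{n-1}))

Iteration 1:
  f(0.160000) = 0.961627
  f(1.140000) = -0.882005
  x_2 = 1.140000 - (-0.882005)×(1.140000 - 0.160000)/(-0.882005 - 0.961627)
       = 0.671162
Iteration 2:
  f(1.140000) = -0.882005
  f(0.671162) = 0.332641
  x_3 = 0.671162 - 0.332641×(0.671162 - 1.140000)/(0.332641 - (-0.882005))
       = 0.799557
Iteration 3:
  f(0.671162) = 0.332641
  f(0.799557) = 0.057733
  x_4 = 0.799557 - 0.057733×(0.799557 - 0.671162)/(0.057733 - 0.332641)
       = 0.826521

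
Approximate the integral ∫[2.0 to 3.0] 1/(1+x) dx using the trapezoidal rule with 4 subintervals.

f(x) = 1/(1+x)
a = 2.0, b = 3.0, n = 4
h = (b - a)/n = 0.250000

Trapezoidal rule: (h/2)[f(x₀) + 2f(x₁) + 2f(x₂) + ... + f(xₙ)]

x_0 = 2.0000, f(x_0) = 0.333333, coefficient = 1
x_1 = 2.2500, f(x_1) = 0.307692, coefficient = 2
x_2 = 2.5000, f(x_2) = 0.285714, coefficient = 2
x_3 = 2.7500, f(x_3) = 0.266667, coefficient = 2
x_4 = 3.0000, f(x_4) = 0.250000, coefficient = 1

I ≈ (0.250000/2) × 2.303480 = 0.287935
Exact value: 0.287682
Error: 0.000253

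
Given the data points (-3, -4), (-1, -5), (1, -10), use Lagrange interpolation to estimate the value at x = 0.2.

Lagrange interpolation formula:
P(x) = Σ yᵢ × Lᵢ(x)
where Lᵢ(x) = Π_{j≠i} (x - xⱼ)/(xᵢ - xⱼ)

L_0(0.2) = (0.2 - (-1))/(-3 - (-1)) × (0.2 - 1)/(-3 - 1) = -0.120000
L_1(0.2) = (0.2 - (-3))/(-1 - (-3)) × (0.2 - 1)/(-1 - 1) = 0.640000
L_2(0.2) = (0.2 - (-3))/(1 - (-3)) × (0.2 - (-1))/(1 - (-1)) = 0.480000

P(0.2) = (-4)×L_0(0.2) + (-5)×L_1(0.2) + (-10)×L_2(0.2)
P(0.2) = -7.520000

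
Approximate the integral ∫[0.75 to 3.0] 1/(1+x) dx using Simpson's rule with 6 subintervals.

f(x) = 1/(1+x)
a = 0.75, b = 3.0, n = 6
h = (b - a)/n = 0.375000

Simpson's rule: (h/3)[f(x₀) + 4f(x₁) + 2f(x₂) + ... + f(xₙ)]

x_0 = 0.7500, f(x_0) = 0.571429, coefficient = 1
x_1 = 1.1250, f(x_1) = 0.470588, coefficient = 4
x_2 = 1.5000, f(x_2) = 0.400000, coefficient = 2
x_3 = 1.8750, f(x_3) = 0.347826, coefficient = 4
x_4 = 2.2500, f(x_4) = 0.307692, coefficient = 2
x_5 = 2.6250, f(x_5) = 0.275862, coefficient = 4
x_6 = 3.0000, f(x_6) = 0.250000, coefficient = 1

I ≈ (0.375000/3) × 6.613919 = 0.826740
Exact value: 0.826679
Error: 0.000061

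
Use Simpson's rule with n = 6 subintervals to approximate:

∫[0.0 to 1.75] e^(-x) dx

f(x) = e^(-x)
a = 0.0, b = 1.75, n = 6
h = (b - a)/n = 0.291667

Simpson's rule: (h/3)[f(x₀) + 4f(x₁) + 2f(x₂) + ... + f(xₙ)]

x_0 = 0.0000, f(x_0) = 1.000000, coefficient = 1
x_1 = 0.2917, f(x_1) = 0.747018, coefficient = 4
x_2 = 0.5833, f(x_2) = 0.558035, coefficient = 2
x_3 = 0.8750, f(x_3) = 0.416862, coefficient = 4
x_4 = 1.1667, f(x_4) = 0.311403, coefficient = 2
x_5 = 1.4583, f(x_5) = 0.232624, coefficient = 4
x_6 = 1.7500, f(x_6) = 0.173774, coefficient = 1

I ≈ (0.291667/3) × 8.498663 = 0.826259
Exact value: 0.826226
Error: 0.000033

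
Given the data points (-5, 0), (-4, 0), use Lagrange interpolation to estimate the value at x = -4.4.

Lagrange interpolation formula:
P(x) = Σ yᵢ × Lᵢ(x)
where Lᵢ(x) = Π_{j≠i} (x - xⱼ)/(xᵢ - xⱼ)

L_0(-4.4) = (-4.4 - (-4))/(-5 - (-4)) = 0.400000
L_1(-4.4) = (-4.4 - (-5))/(-4 - (-5)) = 0.600000

P(-4.4) = 0×L_0(-4.4) + 0×L_1(-4.4)
P(-4.4) = 0.000000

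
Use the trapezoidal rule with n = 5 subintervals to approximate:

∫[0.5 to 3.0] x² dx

f(x) = x²
a = 0.5, b = 3.0, n = 5
h = (b - a)/n = 0.500000

Trapezoidal rule: (h/2)[f(x₀) + 2f(x₁) + 2f(x₂) + ... + f(xₙ)]

x_0 = 0.5000, f(x_0) = 0.250000, coefficient = 1
x_1 = 1.0000, f(x_1) = 1.000000, coefficient = 2
x_2 = 1.5000, f(x_2) = 2.250000, coefficient = 2
x_3 = 2.0000, f(x_3) = 4.000000, coefficient = 2
x_4 = 2.5000, f(x_4) = 6.250000, coefficient = 2
x_5 = 3.0000, f(x_5) = 9.000000, coefficient = 1

I ≈ (0.500000/2) × 36.250000 = 9.062500
Exact value: 8.958333
Error: 0.104167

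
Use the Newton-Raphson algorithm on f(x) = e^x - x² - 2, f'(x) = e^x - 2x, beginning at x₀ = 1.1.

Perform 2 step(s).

f(x) = e^x - x² - 2
f'(x) = e^x - 2x
x₀ = 1.1

Newton-Raphson formula: x_{n+1} = x_n - f(x_n)/f'(x_n)

Iteration 1:
  f(1.100000) = -0.205834
  f'(1.100000) = 0.804166
  x_1 = 1.100000 - (-0.205834)/0.804166 = 1.355960
Iteration 2:
  f(1.355960) = 0.041856
  f'(1.355960) = 1.168564
  x_2 = 1.355960 - 0.041856/1.168564 = 1.320141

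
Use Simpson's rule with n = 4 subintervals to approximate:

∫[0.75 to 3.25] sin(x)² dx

f(x) = sin(x)²
a = 0.75, b = 3.25, n = 4
h = (b - a)/n = 0.625000

Simpson's rule: (h/3)[f(x₀) + 4f(x₁) + 2f(x₂) + ... + f(xₙ)]

x_0 = 0.7500, f(x_0) = 0.464631, coefficient = 1
x_1 = 1.3750, f(x_1) = 0.962151, coefficient = 4
x_2 = 2.0000, f(x_2) = 0.826822, coefficient = 2
x_3 = 2.6250, f(x_3) = 0.243957, coefficient = 4
x_4 = 3.2500, f(x_4) = 0.011706, coefficient = 1

I ≈ (0.625000/3) × 6.954415 = 1.448836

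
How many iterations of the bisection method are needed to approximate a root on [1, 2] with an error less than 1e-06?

We need (b-a)/2^n ≤ 1e-06
(2 - 1)/2^n ≤ 1e-06
1/2^n ≤ 1e-06
2^n ≥ 1000000
n ≥ log₂(1000000) = 19.93
n ≥ 20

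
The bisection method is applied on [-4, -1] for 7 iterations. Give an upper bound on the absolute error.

Bisection error bound: |error| ≤ (b-a)/2^n
|error| ≤ (-1 - (-4))/2^7 = 3/2^7
|error| ≤ 0.0234375000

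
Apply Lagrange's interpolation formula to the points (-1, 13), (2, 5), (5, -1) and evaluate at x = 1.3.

Lagrange interpolation formula:
P(x) = Σ yᵢ × Lᵢ(x)
where Lᵢ(x) = Π_{j≠i} (x - xⱼ)/(xᵢ - xⱼ)

L_0(1.3) = (1.3 - 2)/(-1 - 2) × (1.3 - 5)/(-1 - 5) = 0.143889
L_1(1.3) = (1.3 - (-1))/(2 - (-1)) × (1.3 - 5)/(2 - 5) = 0.945556
L_2(1.3) = (1.3 - (-1))/(5 - (-1)) × (1.3 - 2)/(5 - 2) = -0.089444

P(1.3) = 13×L_0(1.3) + 5×L_1(1.3) + (-1)×L_2(1.3)
P(1.3) = 6.687778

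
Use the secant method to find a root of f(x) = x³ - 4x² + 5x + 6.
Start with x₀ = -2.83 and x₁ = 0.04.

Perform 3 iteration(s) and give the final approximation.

f(x) = x³ - 4x² + 5x + 6
x₀ = -2.83, x₁ = 0.04

Secant formula: x_{n+1} = x_n - f(x_n)(x_n - x_{n-1})/(f(x_n) - f(x_{n-1}))

Iteration 1:
  f(-2.830000) = -62.850787
  f(0.040000) = 6.193664
  x_2 = 0.040000 - 6.193664×(0.040000 - (-2.830000))/(6.193664 - (-62.850787))
       = -0.217455
Iteration 2:
  f(0.040000) = 6.193664
  f(-0.217455) = 4.713298
  x_3 = -0.217455 - 4.713298×(-0.217455 - 0.040000)/(4.713298 - 6.193664)
       = -1.037158
Iteration 3:
  f(-0.217455) = 4.713298
  f(-1.037158) = -4.604239
  x_4 = -1.037158 - (-4.604239)×(-1.037158 - (-0.217455))/(-4.604239 - 4.713298)
       = -0.632103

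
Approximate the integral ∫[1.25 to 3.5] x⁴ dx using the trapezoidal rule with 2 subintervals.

f(x) = x⁴
a = 1.25, b = 3.5, n = 2
h = (b - a)/n = 1.125000

Trapezoidal rule: (h/2)[f(x₀) + 2f(x₁) + 2f(x₂) + ... + f(xₙ)]

x_0 = 1.2500, f(x_0) = 2.441406, coefficient = 1
x_1 = 2.3750, f(x_1) = 31.816650, coefficient = 2
x_2 = 3.5000, f(x_2) = 150.062500, coefficient = 1

I ≈ (1.125000/2) × 216.137207 = 121.577179
Exact value: 104.433398
Error: 17.143781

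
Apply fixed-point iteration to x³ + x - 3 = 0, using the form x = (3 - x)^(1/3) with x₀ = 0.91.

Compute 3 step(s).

Equation: x³ + x - 3 = 0
Fixed-point form: x = (3 - x)^(1/3)
x₀ = 0.91

x_1 = g(0.910000) = 1.278543
x_2 = g(1.278543) = 1.198483
x_3 = g(1.198483) = 1.216782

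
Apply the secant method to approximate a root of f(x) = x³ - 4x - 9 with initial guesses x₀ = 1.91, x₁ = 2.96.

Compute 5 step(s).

f(x) = x³ - 4x - 9
x₀ = 1.91, x₁ = 2.96

Secant formula: x_{n+1} = x_n - f(x_n)(x_n - x_{n-1})/(f(x_n) - f(x_{n-1}))

Iteration 1:
  f(1.910000) = -9.672129
  f(2.960000) = 5.094336
  x_2 = 2.960000 - 5.094336×(2.960000 - 1.910000)/(5.094336 - (-9.672129))
       = 2.597757
Iteration 2:
  f(2.960000) = 5.094336
  f(2.597757) = -1.860481
  x_3 = 2.597757 - (-1.860481)×(2.597757 - 2.960000)/(-1.860481 - 5.094336)
       = 2.694660
Iteration 3:
  f(2.597757) = -1.860481
  f(2.694660) = -0.212189
  x_4 = 2.694660 - (-0.212189)×(2.694660 - 2.597757)/(-0.212189 - (-1.860481))
       = 2.707135
Iteration 4:
  f(2.694660) = -0.212189
  f(2.707135) = 0.010915
  x_5 = 2.707135 - 0.010915×(2.707135 - 2.694660)/(0.010915 - (-0.212189))
       = 2.706525
Iteration 5:
  f(2.707135) = 0.010915
  f(2.706525) = -0.000059
  x_6 = 2.706525 - (-0.000059)×(2.706525 - 2.707135)/(-0.000059 - 0.010915)
       = 2.706528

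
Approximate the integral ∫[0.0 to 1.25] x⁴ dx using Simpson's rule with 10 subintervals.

f(x) = x⁴
a = 0.0, b = 1.25, n = 10
h = (b - a)/n = 0.125000

Simpson's rule: (h/3)[f(x₀) + 4f(x₁) + 2f(x₂) + ... + f(xₙ)]

x_0 = 0.0000, f(x_0) = 0.000000, coefficient = 1
x_1 = 0.1250, f(x_1) = 0.000244, coefficient = 4
x_2 = 0.2500, f(x_2) = 0.003906, coefficient = 2
x_3 = 0.3750, f(x_3) = 0.019775, coefficient = 4
x_4 = 0.5000, f(x_4) = 0.062500, coefficient = 2
x_5 = 0.6250, f(x_5) = 0.152588, coefficient = 4
x_6 = 0.7500, f(x_6) = 0.316406, coefficient = 2
x_7 = 0.8750, f(x_7) = 0.586182, coefficient = 4
x_8 = 1.0000, f(x_8) = 1.000000, coefficient = 2
x_9 = 1.1250, f(x_9) = 1.601807, coefficient = 4
x_10 = 1.2500, f(x_10) = 2.441406, coefficient = 1

I ≈ (0.125000/3) × 14.649414 = 0.610392
Exact value: 0.610352
Error: 0.000041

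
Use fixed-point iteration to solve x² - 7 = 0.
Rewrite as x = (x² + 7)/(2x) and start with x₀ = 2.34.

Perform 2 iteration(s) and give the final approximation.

Equation: x² - 7 = 0
Fixed-point form: x = (x² + 7)/(2x)
x₀ = 2.34

x_1 = g(2.340000) = 2.665726
x_2 = g(2.665726) = 2.645826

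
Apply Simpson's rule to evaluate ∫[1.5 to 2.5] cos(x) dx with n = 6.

f(x) = cos(x)
a = 1.5, b = 2.5, n = 6
h = (b - a)/n = 0.166667

Simpson's rule: (h/3)[f(x₀) + 4f(x₁) + 2f(x₂) + ... + f(xₙ)]

x_0 = 1.5000, f(x_0) = 0.070737, coefficient = 1
x_1 = 1.6667, f(x_1) = -0.095724, coefficient = 4
x_2 = 1.8333, f(x_2) = -0.259531, coefficient = 2
x_3 = 2.0000, f(x_3) = -0.416147, coefficient = 4
x_4 = 2.1667, f(x_4) = -0.561229, coefficient = 2
x_5 = 2.3333, f(x_5) = -0.690758, coefficient = 4
x_6 = 2.5000, f(x_6) = -0.801144, coefficient = 1

I ≈ (0.166667/3) × -7.182442 = -0.399025
Exact value: -0.399023
Error: 0.000002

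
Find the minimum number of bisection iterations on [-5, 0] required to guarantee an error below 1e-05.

We need (b-a)/2^n ≤ 1e-05
(0 - (-5))/2^n ≤ 1e-05
5/2^n ≤ 1e-05
2^n ≥ 500000
n ≥ log₂(500000) = 18.93
n ≥ 19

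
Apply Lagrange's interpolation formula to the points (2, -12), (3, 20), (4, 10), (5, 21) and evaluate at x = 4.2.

Lagrange interpolation formula:
P(x) = Σ yᵢ × Lᵢ(x)
where Lᵢ(x) = Π_{j≠i} (x - xⱼ)/(xᵢ - xⱼ)

L_0(4.2) = (4.2 - 3)/(2 - 3) × (4.2 - 4)/(2 - 4) × (4.2 - 5)/(2 - 5) = 0.032000
L_1(4.2) = (4.2 - 2)/(3 - 2) × (4.2 - 4)/(3 - 4) × (4.2 - 5)/(3 - 5) = -0.176000
L_2(4.2) = (4.2 - 2)/(4 - 2) × (4.2 - 3)/(4 - 3) × (4.2 - 5)/(4 - 5) = 1.056000
L_3(4.2) = (4.2 - 2)/(5 - 2) × (4.2 - 3)/(5 - 3) × (4.2 - 4)/(5 - 4) = 0.088000

P(4.2) = (-12)×L_0(4.2) + 20×L_1(4.2) + 10×L_2(4.2) + 21×L_3(4.2)
P(4.2) = 8.504000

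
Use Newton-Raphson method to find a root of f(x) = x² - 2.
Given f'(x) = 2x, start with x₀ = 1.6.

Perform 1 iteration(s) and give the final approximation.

f(x) = x² - 2
f'(x) = 2x
x₀ = 1.6

Newton-Raphson formula: x_{n+1} = x_n - f(x_n)/f'(x_n)

Iteration 1:
  f(1.600000) = 0.560000
  f'(1.600000) = 3.200000
  x_1 = 1.600000 - 0.560000/3.200000 = 1.425000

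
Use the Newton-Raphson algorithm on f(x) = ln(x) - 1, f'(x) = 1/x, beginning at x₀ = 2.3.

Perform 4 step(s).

f(x) = ln(x) - 1
f'(x) = 1/x
x₀ = 2.3

Newton-Raphson formula: x_{n+1} = x_n - f(x_n)/f'(x_n)

Iteration 1:
  f(2.300000) = -0.167091
  f'(2.300000) = 0.434783
  x_1 = 2.300000 - (-0.167091)/0.434783 = 2.684309
Iteration 2:
  f(2.684309) = -0.012577
  f'(2.684309) = 0.372535
  x_2 = 2.684309 - (-0.012577)/0.372535 = 2.718069
Iteration 3:
  f(2.718069) = -0.000078
  f'(2.718069) = 0.367908
  x_3 = 2.718069 - (-0.000078)/0.367908 = 2.718282
Iteration 4:
  f(2.718282) = 0.000000
  f'(2.718282) = 0.367879
  x_4 = 2.718282 - 0.000000/0.367879 = 2.718282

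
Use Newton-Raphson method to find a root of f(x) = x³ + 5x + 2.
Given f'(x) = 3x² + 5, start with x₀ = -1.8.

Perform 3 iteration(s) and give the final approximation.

f(x) = x³ + 5x + 2
f'(x) = 3x² + 5
x₀ = -1.8

Newton-Raphson formula: x_{n+1} = x_n - f(x_n)/f'(x_n)

Iteration 1:
  f(-1.800000) = -12.832000
  f'(-1.800000) = 14.720000
  x_1 = -1.800000 - (-12.832000)/14.720000 = -0.928261
Iteration 2:
  f(-0.928261) = -3.441157
  f'(-0.928261) = 7.585005
  x_2 = -0.928261 - (-3.441157)/7.585005 = -0.474582
Iteration 3:
  f(-0.474582) = -0.479799
  f'(-0.474582) = 5.675684
  x_3 = -0.474582 - (-0.479799)/5.675684 = -0.390046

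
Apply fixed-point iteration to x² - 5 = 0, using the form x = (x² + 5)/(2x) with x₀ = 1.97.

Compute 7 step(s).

Equation: x² - 5 = 0
Fixed-point form: x = (x² + 5)/(2x)
x₀ = 1.97

x_1 = g(1.970000) = 2.254036
x_2 = g(2.254036) = 2.236140
x_3 = g(2.236140) = 2.236068
x_4 = g(2.236068) = 2.236068
x_5 = g(2.236068) = 2.236068
x_6 = g(2.236068) = 2.236068
x_7 = g(2.236068) = 2.236068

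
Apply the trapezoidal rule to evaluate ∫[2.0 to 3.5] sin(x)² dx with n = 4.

f(x) = sin(x)²
a = 2.0, b = 3.5, n = 4
h = (b - a)/n = 0.375000

Trapezoidal rule: (h/2)[f(x₀) + 2f(x₁) + 2f(x₂) + ... + f(xₙ)]

x_0 = 2.0000, f(x_0) = 0.826822, coefficient = 1
x_1 = 2.3750, f(x_1) = 0.481199, coefficient = 2
x_2 = 2.7500, f(x_2) = 0.145665, coefficient = 2
x_3 = 3.1250, f(x_3) = 0.000275, coefficient = 2
x_4 = 3.5000, f(x_4) = 0.123049, coefficient = 1

I ≈ (0.375000/2) × 2.204149 = 0.413278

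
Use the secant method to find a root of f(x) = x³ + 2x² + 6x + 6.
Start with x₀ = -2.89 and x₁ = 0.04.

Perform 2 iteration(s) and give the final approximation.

f(x) = x³ + 2x² + 6x + 6
x₀ = -2.89, x₁ = 0.04

Secant formula: x_{n+1} = x_n - f(x_n)(x_n - x_{n-1})/(f(x_n) - f(x_{n-1}))

Iteration 1:
  f(-2.890000) = -18.773369
  f(0.040000) = 6.243264
  x_2 = 0.040000 - 6.243264×(0.040000 - (-2.890000))/(6.243264 - (-18.773369))
       = -0.691224
Iteration 2:
  f(0.040000) = 6.243264
  f(-0.691224) = 2.477977
  x_3 = -0.691224 - 2.477977×(-0.691224 - 0.040000)/(2.477977 - 6.243264)
       = -1.172451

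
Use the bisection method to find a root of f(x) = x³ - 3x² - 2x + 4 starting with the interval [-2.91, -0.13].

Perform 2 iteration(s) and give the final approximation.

f(x) = x³ - 3x² - 2x + 4
Initial interval: [-2.91, -0.13]

Iteration 1:
  c_1 = (-2.910000 + (-0.130000))/2 = -1.520000
  f(c_1) = f(-1.520000) = -3.403008
  f(a) × f(c) ≥ 0, new interval: [-1.520000, -0.130000]
Iteration 2:
  c_2 = (-1.520000 + (-0.130000))/2 = -0.825000
  f(c_2) = f(-0.825000) = 3.046609
  f(a) × f(c) < 0, new interval: [-1.520000, -0.825000]

After 2 iteration(s), the approximation is c_2 = -0.825000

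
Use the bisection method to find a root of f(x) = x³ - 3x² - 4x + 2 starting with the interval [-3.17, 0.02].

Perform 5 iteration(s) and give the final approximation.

f(x) = x³ - 3x² - 4x + 2
Initial interval: [-3.17, 0.02]

Iteration 1:
  c_1 = (-3.170000 + 0.020000)/2 = -1.575000
  f(c_1) = f(-1.575000) = -3.048859
  f(a) × f(c) ≥ 0, new interval: [-1.575000, 0.020000]
Iteration 2:
  c_2 = (-1.575000 + 0.020000)/2 = -0.777500
  f(c_2) = f(-0.777500) = 2.826478
  f(a) × f(c) < 0, new interval: [-1.575000, -0.777500]
Iteration 3:
  c_3 = (-1.575000 + (-0.777500))/2 = -1.176250
  f(c_3) = f(-1.176250) = 0.926891
  f(a) × f(c) < 0, new interval: [-1.575000, -1.176250]
Iteration 4:
  c_4 = (-1.575000 + (-1.176250))/2 = -1.375625
  f(c_4) = f(-1.375625) = -0.777688
  f(a) × f(c) ≥ 0, new interval: [-1.375625, -1.176250]
Iteration 5:
  c_5 = (-1.375625 + (-1.176250))/2 = -1.275937
  f(c_5) = f(-1.275937) = 0.142453
  f(a) × f(c) < 0, new interval: [-1.375625, -1.275937]

After 5 iteration(s), the approximation is c_5 = -1.275937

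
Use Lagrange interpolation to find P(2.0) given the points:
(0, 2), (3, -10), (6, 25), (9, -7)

Lagrange interpolation formula:
P(x) = Σ yᵢ × Lᵢ(x)
where Lᵢ(x) = Π_{j≠i} (x - xⱼ)/(xᵢ - xⱼ)

L_0(2.0) = (2.0 - 3)/(0 - 3) × (2.0 - 6)/(0 - 6) × (2.0 - 9)/(0 - 9) = 0.172840
L_1(2.0) = (2.0 - 0)/(3 - 0) × (2.0 - 6)/(3 - 6) × (2.0 - 9)/(3 - 9) = 1.037037
L_2(2.0) = (2.0 - 0)/(6 - 0) × (2.0 - 3)/(6 - 3) × (2.0 - 9)/(6 - 9) = -0.259259
L_3(2.0) = (2.0 - 0)/(9 - 0) × (2.0 - 3)/(9 - 3) × (2.0 - 6)/(9 - 6) = 0.049383

P(2.0) = 2×L_0(2.0) + (-10)×L_1(2.0) + 25×L_2(2.0) + (-7)×L_3(2.0)
P(2.0) = -16.851852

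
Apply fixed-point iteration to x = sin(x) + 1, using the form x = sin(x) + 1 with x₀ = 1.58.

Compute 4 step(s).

Equation: x = sin(x) + 1
Fixed-point form: x = sin(x) + 1
x₀ = 1.58

x_1 = g(1.580000) = 1.999958
x_2 = g(1.999958) = 1.909315
x_3 = g(1.909315) = 1.943248
x_4 = g(1.943248) = 1.931438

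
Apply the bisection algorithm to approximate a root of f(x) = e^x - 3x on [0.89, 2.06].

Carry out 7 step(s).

f(x) = e^x - 3x
Initial interval: [0.89, 2.06]

Iteration 1:
  c_1 = (0.890000 + 2.060000)/2 = 1.475000
  f(c_1) = f(1.475000) = -0.053964
  f(a) × f(c) ≥ 0, new interval: [1.475000, 2.060000]
Iteration 2:
  c_2 = (1.475000 + 2.060000)/2 = 1.767500
  f(c_2) = f(1.767500) = 0.553695
  f(a) × f(c) < 0, new interval: [1.475000, 1.767500]
Iteration 3:
  c_3 = (1.475000 + 1.767500)/2 = 1.621250
  f(c_3) = f(1.621250) = 0.195661
  f(a) × f(c) < 0, new interval: [1.475000, 1.621250]
Iteration 4:
  c_4 = (1.475000 + 1.621250)/2 = 1.548125
  f(c_4) = f(1.548125) = 0.058269
  f(a) × f(c) < 0, new interval: [1.475000, 1.548125]
Iteration 5:
  c_5 = (1.475000 + 1.548125)/2 = 1.511563
  f(c_5) = f(1.511563) = -0.000878
  f(a) × f(c) ≥ 0, new interval: [1.511563, 1.548125]
Iteration 6:
  c_6 = (1.511563 + 1.548125)/2 = 1.529844
  f(c_6) = f(1.529844) = 0.027924
  f(a) × f(c) < 0, new interval: [1.511563, 1.529844]
Iteration 7:
  c_7 = (1.511563 + 1.529844)/2 = 1.520703
  f(c_7) = f(1.520703) = 0.013332
  f(a) × f(c) < 0, new interval: [1.511563, 1.520703]

After 7 iteration(s), the approximation is c_7 = 1.520703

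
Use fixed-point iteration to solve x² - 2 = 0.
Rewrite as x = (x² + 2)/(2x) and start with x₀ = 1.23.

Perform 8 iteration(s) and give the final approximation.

Equation: x² - 2 = 0
Fixed-point form: x = (x² + 2)/(2x)
x₀ = 1.23

x_1 = g(1.230000) = 1.428008
x_2 = g(1.428008) = 1.414280
x_3 = g(1.414280) = 1.414214
x_4 = g(1.414214) = 1.414214
x_5 = g(1.414214) = 1.414214
x_6 = g(1.414214) = 1.414214
x_7 = g(1.414214) = 1.414214
x_8 = g(1.414214) = 1.414214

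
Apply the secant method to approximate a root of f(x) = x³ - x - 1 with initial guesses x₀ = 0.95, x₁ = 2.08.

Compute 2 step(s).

f(x) = x³ - x - 1
x₀ = 0.95, x₁ = 2.08

Secant formula: x_{n+1} = x_n - f(x_n)(x_n - x_{n-1})/(f(x_n) - f(x_{n-1}))

Iteration 1:
  f(0.950000) = -1.092625
  f(2.080000) = 5.918912
  x_2 = 2.080000 - 5.918912×(2.080000 - 0.950000)/(5.918912 - (-1.092625))
       = 1.126091
Iteration 2:
  f(2.080000) = 5.918912
  f(1.126091) = -0.698117
  x_3 = 1.126091 - (-0.698117)×(1.126091 - 2.080000)/(-0.698117 - 5.918912)
       = 1.226731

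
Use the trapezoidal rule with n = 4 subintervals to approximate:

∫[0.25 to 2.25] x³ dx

f(x) = x³
a = 0.25, b = 2.25, n = 4
h = (b - a)/n = 0.500000

Trapezoidal rule: (h/2)[f(x₀) + 2f(x₁) + 2f(x₂) + ... + f(xₙ)]

x_0 = 0.2500, f(x_0) = 0.015625, coefficient = 1
x_1 = 0.7500, f(x_1) = 0.421875, coefficient = 2
x_2 = 1.2500, f(x_2) = 1.953125, coefficient = 2
x_3 = 1.7500, f(x_3) = 5.359375, coefficient = 2
x_4 = 2.2500, f(x_4) = 11.390625, coefficient = 1

I ≈ (0.500000/2) × 26.875000 = 6.718750
Exact value: 6.406250
Error: 0.312500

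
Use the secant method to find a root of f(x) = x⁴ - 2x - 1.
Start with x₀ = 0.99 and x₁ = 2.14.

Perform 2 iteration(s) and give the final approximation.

f(x) = x⁴ - 2x - 1
x₀ = 0.99, x₁ = 2.14

Secant formula: x_{n+1} = x_n - f(x_n)(x_n - x_{n-1})/(f(x_n) - f(x_{n-1}))

Iteration 1:
  f(0.990000) = -2.019404
  f(2.140000) = 15.692736
  x_2 = 2.140000 - 15.692736×(2.140000 - 0.990000)/(15.692736 - (-2.019404))
       = 1.121114
Iteration 2:
  f(2.140000) = 15.692736
  f(1.121114) = -1.662438
  x_3 = 1.121114 - (-1.662438)×(1.121114 - 2.140000)/(-1.662438 - 15.692736)
       = 1.218713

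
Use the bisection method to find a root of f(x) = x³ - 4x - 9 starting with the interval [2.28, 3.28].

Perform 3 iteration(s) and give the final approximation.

f(x) = x³ - 4x - 9
Initial interval: [2.28, 3.28]

Iteration 1:
  c_1 = (2.280000 + 3.280000)/2 = 2.780000
  f(c_1) = f(2.780000) = 1.364952
  f(a) × f(c) < 0, new interval: [2.280000, 2.780000]
Iteration 2:
  c_2 = (2.280000 + 2.780000)/2 = 2.530000
  f(c_2) = f(2.530000) = -2.925723
  f(a) × f(c) ≥ 0, new interval: [2.530000, 2.780000]
Iteration 3:
  c_3 = (2.530000 + 2.780000)/2 = 2.655000
  f(c_3) = f(2.655000) = -0.904839
  f(a) × f(c) ≥ 0, new interval: [2.655000, 2.780000]

After 3 iteration(s), the approximation is c_3 = 2.655000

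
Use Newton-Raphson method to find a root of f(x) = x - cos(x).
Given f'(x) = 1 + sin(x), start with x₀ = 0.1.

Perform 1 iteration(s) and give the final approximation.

f(x) = x - cos(x)
f'(x) = 1 + sin(x)
x₀ = 0.1

Newton-Raphson formula: x_{n+1} = x_n - f(x_n)/f'(x_n)

Iteration 1:
  f(0.100000) = -0.895004
  f'(0.100000) = 1.099833
  x_1 = 0.100000 - (-0.895004)/1.099833 = 0.913763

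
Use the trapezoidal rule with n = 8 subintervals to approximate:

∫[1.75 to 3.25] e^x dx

f(x) = e^x
a = 1.75, b = 3.25, n = 8
h = (b - a)/n = 0.187500

Trapezoidal rule: (h/2)[f(x₀) + 2f(x₁) + 2f(x₂) + ... + f(xₙ)]

x_0 = 1.7500, f(x_0) = 5.754603, coefficient = 1
x_1 = 1.9375, f(x_1) = 6.941376, coefficient = 2
x_2 = 2.1250, f(x_2) = 8.372897, coefficient = 2
x_3 = 2.3125, f(x_3) = 10.099642, coefficient = 2
x_4 = 2.5000, f(x_4) = 12.182494, coefficient = 2
x_5 = 2.6875, f(x_5) = 14.694893, coefficient = 2
x_6 = 2.8750, f(x_6) = 17.725424, coefficient = 2
x_7 = 3.0625, f(x_7) = 21.380943, coefficient = 2
x_8 = 3.2500, f(x_8) = 25.790340, coefficient = 1

I ≈ (0.187500/2) × 214.340281 = 20.094401
Exact value: 20.035737
Error: 0.058664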